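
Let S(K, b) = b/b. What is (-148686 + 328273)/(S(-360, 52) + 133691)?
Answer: 179587/133692 ≈ 1.3433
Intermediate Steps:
S(K, b) = 1
(-148686 + 328273)/(S(-360, 52) + 133691) = (-148686 + 328273)/(1 + 133691) = 179587/133692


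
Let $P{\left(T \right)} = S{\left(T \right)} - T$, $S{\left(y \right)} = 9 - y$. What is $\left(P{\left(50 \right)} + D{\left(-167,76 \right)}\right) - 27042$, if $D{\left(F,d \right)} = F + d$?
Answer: $-27224$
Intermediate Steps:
$P{\left(T \right)} = 9 - 2 T$ ($P{\left(T \right)} = \left(9 - T\right) - T = 9 - 2 T$)
$\left(P{\left(50 \right)} + D{\left(-167,76 \right)}\right) - 27042 = \left(\left(9 - 100\right) + \left(-167 + 76\right)\right) - 27042 = \left(\left(9 - 100\right) - 91\right) - 27042 = \left(-91 - 91\right) - 27042 = -182 - 27042 = -27224$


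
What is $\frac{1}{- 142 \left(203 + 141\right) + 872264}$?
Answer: $\frac{1}{823416} \approx 1.2145 \cdot 10^{-6}$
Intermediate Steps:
$\frac{1}{- 142 \left(203 + 141\right) + 872264} = \frac{1}{\left(-142\right) 344 + 872264} = \frac{1}{-48848 + 872264} = \frac{1}{823416}$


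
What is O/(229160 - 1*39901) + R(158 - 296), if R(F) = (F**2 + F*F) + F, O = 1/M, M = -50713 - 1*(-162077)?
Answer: 799858460524201/21076639276 ≈ 37950.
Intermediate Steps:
M = 111364 (M = -50713 + 162077 = 111364)
O = 1/111364 ≈ 8.9796e-6
R(F) = F + 2*F**2 (R(F) = (F**2 + F**2) + F = 2*F**2 + F = F + 2*F**2)
O/(229160 - 1*39901) + R(158 - 296) = 1/(111364*(229160 - 1*39901)) + (158 - 296)*(1 + 2*(158 - 296)) = 1/(111364*(229160 - 39901)) - 138*(1 + 2*(-138)) = (1/111364)/189259 - 138*(1 - 276) = (1/111364)*(1/189259) - 138*(-275) = 1/21076639276 + 37950 = 799858460524201/21076639276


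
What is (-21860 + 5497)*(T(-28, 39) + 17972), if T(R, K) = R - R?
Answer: -294075836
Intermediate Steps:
T(R, K) = 0
(-21860 + 5497)*(T(-28, 39) + 17972) = (-21860 + 5497)*(0 + 17972) = -16363*17972 = -294075836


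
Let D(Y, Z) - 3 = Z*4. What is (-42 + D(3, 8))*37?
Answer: -259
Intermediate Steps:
D(Y, Z) = 3 + 4*Z (D(Y, Z) = 3 + Z*4 = 3 + 4*Z)
(-42 + D(3, 8))*37 = (-42 + (3 + 4*8))*37 = (-42 + (3 + 32))*37 = (-42 + 35)*37 = -7*37 = -259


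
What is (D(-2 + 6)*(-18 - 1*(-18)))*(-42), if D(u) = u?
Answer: 0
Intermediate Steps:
(D(-2 + 6)*(-18 - 1*(-18)))*(-42) = ((-2 + 6)*(-18 - 1*(-18)))*(-42) = (4*(-18 + 18))*(-42) = (4*0)*(-42) = 0*(-42) = 0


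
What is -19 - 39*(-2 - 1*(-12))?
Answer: -409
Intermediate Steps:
-19 - 39*(-2 - 1*(-12)) = -19 - 39*(-2 + 12) = -19 - 39*10 = -19 - 390 = -409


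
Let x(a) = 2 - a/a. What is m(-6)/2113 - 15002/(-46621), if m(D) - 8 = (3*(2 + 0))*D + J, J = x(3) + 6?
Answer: 30720185/98510173 ≈ 0.31185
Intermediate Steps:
x(a) = 1 (x(a) = 2 - 1*1 = 2 - 1 = 1)
J = 7 (J = 1 + 6 = 7)
m(D) = 15 + 6*D (m(D) = 8 + ((3*(2 + 0))*D + 7) = 8 + ((3*2)*D + 7) = 8 + (6*D + 7) = 8 + (7 + 6*D) = 15 + 6*D)
m(-6)/2113 - 15002/(-46621) = (15 + 6*(-6))/2113 - 15002/(-46621) = (15 - 36)*(1/2113) - 15002*(-1/46621) = -21*1/2113 + 15002/46621 = -21/2113 + 15002/46621 = 30720185/98510173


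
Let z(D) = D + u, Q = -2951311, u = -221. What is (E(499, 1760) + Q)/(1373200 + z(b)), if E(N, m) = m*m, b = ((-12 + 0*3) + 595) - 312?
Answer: 48763/457750 ≈ 0.10653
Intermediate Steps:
b = 271 (b = ((-12 + 0) + 595) - 312 = (-12 + 595) - 312 = 583 - 312 = 271)
z(D) = -221 + D (z(D) = D - 221 = -221 + D)
E(N, m) = m²
(E(499, 1760) + Q)/(1373200 + z(b)) = (1760² - 2951311)/(1373200 + (-221 + 271)) = (3097600 - 2951311)/(1373200 + 50) = 146289/1373250 = 146289*(1/1373250) = 48763/457750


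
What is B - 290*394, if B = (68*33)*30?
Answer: -46940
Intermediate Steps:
B = 67320 (B = 2244*30 = 67320)
B - 290*394 = 67320 - 290*394 = 67320 - 1*114260 = 67320 - 114260 = -46940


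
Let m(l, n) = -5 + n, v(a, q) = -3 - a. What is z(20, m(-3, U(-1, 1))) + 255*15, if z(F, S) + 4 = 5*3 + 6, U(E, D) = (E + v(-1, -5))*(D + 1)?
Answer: 3842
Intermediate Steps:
U(E, D) = (1 + D)*(-2 + E) (U(E, D) = (E + (-3 - 1*(-1)))*(D + 1) = (E + (-3 + 1))*(1 + D) = (E - 2)*(1 + D) = (-2 + E)*(1 + D) = (1 + D)*(-2 + E))
z(F, S) = 17 (z(F, S) = -4 + (5*3 + 6) = -4 + (15 + 6) = -4 + 21 = 17)
z(20, m(-3, U(-1, 1))) + 255*15 = 17 + 255*15 = 17 + 3825 = 3842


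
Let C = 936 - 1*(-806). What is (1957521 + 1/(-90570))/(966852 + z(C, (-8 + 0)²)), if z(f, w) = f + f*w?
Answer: 177292676969/97823026740 ≈ 1.8124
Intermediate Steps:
C = 1742 (C = 936 + 806 = 1742)
(1957521 + 1/(-90570))/(966852 + z(C, (-8 + 0)²)) = (1957521 + 1/(-90570))/(966852 + 1742*(1 + (-8 + 0)²)) = (1957521 - 1/90570)/(966852 + 1742*(1 + (-8)²)) = 177292676969/(90570*(966852 + 1742*(1 + 64))) = 177292676969/(90570*(966852 + 1742*65)) = 177292676969/(90570*(966852 + 113230)) = (177292676969/90570)/1080082 = (177292676969/90570)*(1/1080082) = 177292676969/97823026740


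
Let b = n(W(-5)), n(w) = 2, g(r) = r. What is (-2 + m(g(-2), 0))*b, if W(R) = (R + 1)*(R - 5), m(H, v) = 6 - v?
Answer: 8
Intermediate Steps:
W(R) = (1 + R)*(-5 + R)
b = 2
(-2 + m(g(-2), 0))*b = (-2 + (6 - 1*0))*2 = (-2 + (6 + 0))*2 = (-2 + 6)*2 = 4*2 = 8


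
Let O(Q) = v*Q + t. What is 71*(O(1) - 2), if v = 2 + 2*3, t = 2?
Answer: 568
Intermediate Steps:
v = 8 (v = 2 + 6 = 8)
O(Q) = 2 + 8*Q (O(Q) = 8*Q + 2 = 2 + 8*Q)
71*(O(1) - 2) = 71*((2 + 8*1) - 2) = 71*((2 + 8) - 2) = 71*(10 - 2) = 71*8 = 568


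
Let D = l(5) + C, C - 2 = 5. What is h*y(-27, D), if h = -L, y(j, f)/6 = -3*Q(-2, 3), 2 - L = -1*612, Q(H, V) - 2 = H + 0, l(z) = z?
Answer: 0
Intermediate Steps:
C = 7 (C = 2 + 5 = 7)
D = 12 (D = 5 + 7 = 12)
Q(H, V) = 2 + H (Q(H, V) = 2 + (H + 0) = 2 + H)
L = 614 (L = 2 - (-1)*612 = 2 - 1*(-612) = 2 + 612 = 614)
y(j, f) = 0 (y(j, f) = 6*(-3*(2 - 2)) = 6*(-3*0) = 6*0 = 0)
h = -614 (h = -1*614 = -614)
h*y(-27, D) = -614*0 = 0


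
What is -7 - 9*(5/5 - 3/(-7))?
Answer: -139/7 ≈ -19.857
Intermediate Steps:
-7 - 9*(5/5 - 3/(-7)) = -7 - 9*(5*(1/5) - 3*(-1/7)) = -7 - 9*(1 + 3/7) = -7 - 9*10/7 = -7 - 90/7 = -139/7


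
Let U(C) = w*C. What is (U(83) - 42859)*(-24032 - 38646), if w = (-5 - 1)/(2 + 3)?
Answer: 13462795654/5 ≈ 2.6926e+9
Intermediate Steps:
w = -6/5 ≈ -1.2000
U(C) = -6*C/5
(U(83) - 42859)*(-24032 - 38646) = (-6/5*83 - 42859)*(-24032 - 38646) = (-498/5 - 42859)*(-62678) = -214793/5*(-62678) = 13462795654/5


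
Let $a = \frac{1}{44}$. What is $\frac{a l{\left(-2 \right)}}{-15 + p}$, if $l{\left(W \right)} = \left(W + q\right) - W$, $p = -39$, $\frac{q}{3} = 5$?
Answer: $- \frac{5}{792} \approx -0.0063131$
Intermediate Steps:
$q = 15$ ($q = 3 \cdot 5 = 15$)
$l{\left(W \right)} = 15$ ($l{\left(W \right)} = \left(W + 15\right) - W = \left(15 + W\right) - W = 15$)
$a = \frac{1}{44} \approx 0.022727$
$\frac{a l{\left(-2 \right)}}{-15 + p} = \frac{\frac{1}{44} \cdot 15}{-15 - 39} = \frac{15}{44 \left(-54\right)} = \frac{15}{44} \left(- \frac{1}{54}\right) = - \frac{5}{792}$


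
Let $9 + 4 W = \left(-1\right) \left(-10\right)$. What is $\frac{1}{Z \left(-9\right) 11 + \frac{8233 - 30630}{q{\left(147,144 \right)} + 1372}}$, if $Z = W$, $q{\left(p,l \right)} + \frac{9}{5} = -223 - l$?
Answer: $- \frac{5016}{236131} \approx -0.021242$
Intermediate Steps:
$q{\left(p,l \right)} = - \frac{1124}{5} - l$ ($q{\left(p,l \right)} = - \frac{9}{5} - \left(223 + l\right) = - \frac{1124}{5} - l$)
$W = \frac{1}{4}$ ($W = - \frac{9}{4} + \frac{\left(-1\right) \left(-10\right)}{4} = - \frac{9}{4} + \frac{1}{4} \cdot 10 = - \frac{9}{4} + \frac{5}{2} = \frac{1}{4} \approx 0.25$)
$Z = \frac{1}{4} \approx 0.25$
$\frac{1}{Z \left(-9\right) 11 + \frac{8233 - 30630}{q{\left(147,144 \right)} + 1372}} = \frac{1}{\frac{1}{4} \left(-9\right) 11 + \frac{8233 - 30630}{\left(- \frac{1124}{5} - 144\right) + 1372}} = \frac{1}{\left(- \frac{9}{4}\right) 11 - \frac{22397}{\left(- \frac{1124}{5} - 144\right) + 1372}} = \frac{1}{- \frac{99}{4} - \frac{22397}{- \frac{1844}{5} + 1372}} = \frac{1}{- \frac{99}{4} - \frac{22397}{\frac{5016}{5}}} = \frac{1}{- \frac{99}{4} - \frac{111985}{5016}} = \frac{1}{- \frac{236131}{5016}} = - \frac{5016}{236131}$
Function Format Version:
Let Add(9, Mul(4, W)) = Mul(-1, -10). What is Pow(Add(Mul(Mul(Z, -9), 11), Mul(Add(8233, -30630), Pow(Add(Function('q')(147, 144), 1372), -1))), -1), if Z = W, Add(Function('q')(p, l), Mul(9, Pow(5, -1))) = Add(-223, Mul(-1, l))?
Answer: Rational(-5016, 236131) ≈ -0.021242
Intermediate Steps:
Function('q')(p, l) = Add(Rational(-1124, 5), Mul(-1, l)) (Function('q')(p, l) = Add(Rational(-9, 5), Add(-223, Mul(-1, l))) = Add(Rational(-1124, 5), Mul(-1, l)))
W = Rational(1, 4) (W = Add(Rational(-9, 4), Mul(Rational(1, 4), Mul(-1, -10))) = Add(Rational(-9, 4), Mul(Rational(1, 4), 10)) = Add(Rational(-9, 4), Rational(5, 2)) = Rational(1, 4) ≈ 0.25000)
Z = Rational(1, 4) ≈ 0.25000
Pow(Add(Mul(Mul(Z, -9), 11), Mul(Add(8233, -30630), Pow(Add(Function('q')(147, 144), 1372), -1))), -1) = Pow(Add(Mul(Mul(Rational(1, 4), -9), 11), Mul(Add(8233, -30630), Pow(Add(Add(Rational(-1124, 5), Mul(-1, 144)), 1372), -1))), -1) = Pow(Add(Mul(Rational(-9, 4), 11), Mul(-22397, Pow(Add(Add(Rational(-1124, 5), -144), 1372), -1))), -1) = Pow(Add(Rational(-99, 4), Mul(-22397, Pow(Add(Rational(-1844, 5), 1372), -1))), -1) = Pow(Add(Rational(-99, 4), Mul(-22397, Pow(Rational(5016, 5), -1))), -1) = Pow(Add(Rational(-99, 4), Mul(-22397, Rational(5, 5016))), -1) = Pow(Add(Rational(-99, 4), Rational(-111985, 5016)), -1) = Pow(Rational(-236131, 5016), -1) = Rational(-5016, 236131)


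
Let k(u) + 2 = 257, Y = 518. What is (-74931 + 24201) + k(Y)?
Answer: -50475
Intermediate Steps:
k(u) = 255 (k(u) = -2 + 257 = 255)
(-74931 + 24201) + k(Y) = (-74931 + 24201) + 255 = -50730 + 255 = -50475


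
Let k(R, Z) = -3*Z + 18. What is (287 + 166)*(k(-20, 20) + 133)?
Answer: 41223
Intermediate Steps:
k(R, Z) = 18 - 3*Z
(287 + 166)*(k(-20, 20) + 133) = (287 + 166)*((18 - 3*20) + 133) = 453*((18 - 60) + 133) = 453*(-42 + 133) = 453*91 = 41223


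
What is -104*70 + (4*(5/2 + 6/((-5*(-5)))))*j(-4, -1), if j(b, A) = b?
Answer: -183096/25 ≈ -7323.8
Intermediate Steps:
-104*70 + (4*(5/2 + 6/((-5*(-5)))))*j(-4, -1) = -104*70 + (4*(5/2 + 6/((-5*(-5)))))*(-4) = -7280 + (4*(5*(½) + 6/25))*(-4) = -7280 + (4*(5/2 + 6*(1/25)))*(-4) = -7280 + (4*(5/2 + 6/25))*(-4) = -7280 + (4*(137/50))*(-4) = -7280 + (274/25)*(-4) = -7280 - 1096/25 = -183096/25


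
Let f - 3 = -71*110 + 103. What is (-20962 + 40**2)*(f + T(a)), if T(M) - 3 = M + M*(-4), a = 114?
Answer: 155728566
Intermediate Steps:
T(M) = 3 - 3*M (T(M) = 3 + (M + M*(-4)) = 3 + (M - 4*M) = 3 - 3*M)
f = -7704 (f = 3 + (-71*110 + 103) = 3 + (-7810 + 103) = 3 - 7707 = -7704)
(-20962 + 40**2)*(f + T(a)) = (-20962 + 40**2)*(-7704 + (3 - 3*114)) = (-20962 + 1600)*(-7704 + (3 - 342)) = -19362*(-7704 - 339) = -19362*(-8043) = 155728566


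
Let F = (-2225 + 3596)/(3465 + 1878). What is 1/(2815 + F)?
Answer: 1781/5013972 ≈ 0.00035521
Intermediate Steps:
F = 457/1781 (F = 1371/5343 = 1371*(1/5343) = 457/1781 ≈ 0.25660)
1/(2815 + F) = 1/(2815 + 457/1781) = 1/(5013972/1781) = 1781/5013972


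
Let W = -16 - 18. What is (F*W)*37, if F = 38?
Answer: -47804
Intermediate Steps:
W = -34
(F*W)*37 = (38*(-34))*37 = -1292*37 = -47804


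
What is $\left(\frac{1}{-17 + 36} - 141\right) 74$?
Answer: $- \frac{198172}{19} \approx -10430.0$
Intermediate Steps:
$\left(\frac{1}{-17 + 36} - 141\right) 74 = \left(\frac{1}{19} - 141\right) 74 = \left(- \frac{2678}{19}\right) 74 = - \frac{198172}{19}$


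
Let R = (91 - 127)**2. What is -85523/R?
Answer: -85523/1296 ≈ -65.990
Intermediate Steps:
R = 1296 (R = (-36)**2 = 1296)
-85523/R = -85523/1296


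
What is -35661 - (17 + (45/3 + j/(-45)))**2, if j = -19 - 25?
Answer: -74415781/2025 ≈ -36749.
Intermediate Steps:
j = -44
-35661 - (17 + (45/3 + j/(-45)))**2 = -35661 - (17 + (45/3 - 44/(-45)))**2 = -35661 - (17 + (45*(1/3) - 44*(-1/45)))**2 = -35661 - (17 + (15 + 44/45))**2 = -35661 - (17 + 719/45)**2 = -35661 - (1484/45)**2 = -35661 - 1*2202256/2025 = -35661 - 2202256/2025 = -74415781/2025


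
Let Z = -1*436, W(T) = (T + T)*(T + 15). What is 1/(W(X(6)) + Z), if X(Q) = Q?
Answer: -1/184 ≈ -0.0054348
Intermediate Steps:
W(T) = 2*T*(15 + T) (W(T) = (2*T)*(15 + T) = 2*T*(15 + T))
Z = -436
1/(W(X(6)) + Z) = 1/(2*6*(15 + 6) - 436) = 1/(2*6*21 - 436) = 1/(252 - 436) = 1/(-184) = -1/184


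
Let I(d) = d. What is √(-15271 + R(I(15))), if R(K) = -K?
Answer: I*√15286 ≈ 123.64*I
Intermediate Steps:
√(-15271 + R(I(15))) = √(-15271 - 1*15) = √(-15271 - 15) = √(-15286) = I*√15286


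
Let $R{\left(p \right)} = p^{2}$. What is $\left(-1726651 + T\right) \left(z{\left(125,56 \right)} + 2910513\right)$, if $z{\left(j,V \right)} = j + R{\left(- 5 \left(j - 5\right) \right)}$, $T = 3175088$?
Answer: $4737313092806$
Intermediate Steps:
$z{\left(j,V \right)} = j + \left(25 - 5 j\right)^{2}$ ($z{\left(j,V \right)} = j + \left(- 5 \left(j - 5\right)\right)^{2} = j + \left(- 5 \left(-5 + j\right)\right)^{2} = j + \left(25 - 5 j\right)^{2}$)
$\left(-1726651 + T\right) \left(z{\left(125,56 \right)} + 2910513\right) = \left(-1726651 + 3175088\right) \left(\left(125 + 25 \left(-5 + 125\right)^{2}\right) + 2910513\right) = 1448437 \left(\left(125 + 25 \cdot 120^{2}\right) + 2910513\right) = 1448437 \left(\left(125 + 25 \cdot 14400\right) + 2910513\right) = 1448437 \left(\left(125 + 360000\right) + 2910513\right) = 1448437 \left(360125 + 2910513\right) = 1448437 \cdot 3270638 = 4737313092806$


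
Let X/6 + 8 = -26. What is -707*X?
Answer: 144228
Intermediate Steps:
X = -204 (X = -48 + 6*(-26) = -48 - 156 = -204)
-707*X = -707*(-204) = 144228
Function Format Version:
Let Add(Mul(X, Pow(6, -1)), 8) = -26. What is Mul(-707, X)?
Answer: 144228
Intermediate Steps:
X = -204 (X = Add(-48, Mul(6, -26)) = Add(-48, -156) = -204)
Mul(-707, X) = Mul(-707, -204) = 144228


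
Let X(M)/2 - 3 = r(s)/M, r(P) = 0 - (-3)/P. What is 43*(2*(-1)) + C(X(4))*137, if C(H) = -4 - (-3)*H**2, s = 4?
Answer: 1028435/64 ≈ 16069.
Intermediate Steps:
r(P) = 3/P (r(P) = 0 + 3/P = 3/P)
X(M) = 6 + 3/(2*M) (X(M) = 6 + 2*((3/4)/M) = 6 + 2*((3*(1/4))/M) = 6 + 2*(3/(4*M)) = 6 + 3/(2*M))
C(H) = -4 + 3*H**2
43*(2*(-1)) + C(X(4))*137 = 43*(2*(-1)) + (-4 + 3*(6 + (3/2)/4)**2)*137 = 43*(-2) + (-4 + 3*(6 + (3/2)*(1/4))**2)*137 = -86 + (-4 + 3*(6 + 3/8)**2)*137 = -86 + (-4 + 3*(51/8)**2)*137 = -86 + (-4 + 3*(2601/64))*137 = -86 + (-4 + 7803/64)*137 = -86 + (7547/64)*137 = -86 + 1033939/64 = 1028435/64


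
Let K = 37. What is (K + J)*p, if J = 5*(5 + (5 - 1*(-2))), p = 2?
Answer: 194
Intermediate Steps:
J = 60 (J = 5*(5 + (5 + 2)) = 5*(5 + 7) = 5*12 = 60)
(K + J)*p = (37 + 60)*2 = 97*2 = 194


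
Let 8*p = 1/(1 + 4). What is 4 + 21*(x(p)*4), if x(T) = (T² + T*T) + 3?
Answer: 51221/200 ≈ 256.10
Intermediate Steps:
p = 1/40 (p = 1/(8*(1 + 4)) = (⅛)/5 = (⅛)*(⅕) = 1/40 ≈ 0.025000)
x(T) = 3 + 2*T² (x(T) = (T² + T²) + 3 = 2*T² + 3 = 3 + 2*T²)
4 + 21*(x(p)*4) = 4 + 21*((3 + 2*(1/40)²)*4) = 4 + 21*((3 + 2*(1/1600))*4) = 4 + 21*((3 + 1/800)*4) = 4 + 21*((2401/800)*4) = 4 + 21*(2401/200) = 4 + 50421/200 = 51221/200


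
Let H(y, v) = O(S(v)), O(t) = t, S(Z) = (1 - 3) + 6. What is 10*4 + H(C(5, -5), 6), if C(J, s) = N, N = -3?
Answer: 44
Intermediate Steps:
S(Z) = 4 (S(Z) = -2 + 6 = 4)
C(J, s) = -3
H(y, v) = 4
10*4 + H(C(5, -5), 6) = 10*4 + 4 = 40 + 4 = 44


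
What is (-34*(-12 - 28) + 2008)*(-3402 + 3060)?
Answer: -1151856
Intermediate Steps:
(-34*(-12 - 28) + 2008)*(-3402 + 3060) = (-34*(-40) + 2008)*(-342) = (1360 + 2008)*(-342) = 3368*(-342) = -1151856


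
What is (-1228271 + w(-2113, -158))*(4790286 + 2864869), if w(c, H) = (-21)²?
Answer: -9399228963650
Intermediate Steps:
w(c, H) = 441
(-1228271 + w(-2113, -158))*(4790286 + 2864869) = (-1228271 + 441)*(4790286 + 2864869) = -1227830*7655155 = -9399228963650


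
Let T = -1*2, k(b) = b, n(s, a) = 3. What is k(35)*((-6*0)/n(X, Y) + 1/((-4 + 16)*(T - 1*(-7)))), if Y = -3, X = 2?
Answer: 7/12 ≈ 0.58333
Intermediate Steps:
T = -2
k(35)*((-6*0)/n(X, Y) + 1/((-4 + 16)*(T - 1*(-7)))) = 35*(-6*0/3 + 1/((-4 + 16)*(-2 - 1*(-7)))) = 35*(0*(⅓) + 1/(12*(-2 + 7))) = 35*(0 + (1/12)/5) = 35*(0 + (1/12)*(⅕)) = 35*(0 + 1/60) = 35*(1/60) = 7/12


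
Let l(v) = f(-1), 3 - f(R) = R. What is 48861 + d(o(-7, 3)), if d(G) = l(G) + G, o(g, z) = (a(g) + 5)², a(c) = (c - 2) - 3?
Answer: 48914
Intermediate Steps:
f(R) = 3 - R
l(v) = 4 (l(v) = 3 - 1*(-1) = 3 + 1 = 4)
a(c) = -5 + c (a(c) = (-2 + c) - 3 = -5 + c)
o(g, z) = g² (o(g, z) = ((-5 + g) + 5)² = g²)
d(G) = 4 + G
48861 + d(o(-7, 3)) = 48861 + (4 + (-7)²) = 48861 + (4 + 49) = 48861 + 53 = 48914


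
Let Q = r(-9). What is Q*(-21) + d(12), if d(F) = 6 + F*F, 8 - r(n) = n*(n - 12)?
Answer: 3951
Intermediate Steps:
r(n) = 8 - n*(-12 + n) (r(n) = 8 - n*(n - 12) = 8 - n*(-12 + n))
Q = -181 (Q = 8 - 1*(-9)² + 12*(-9) = 8 - 1*81 - 108 = 8 - 81 - 108 = -181)
d(F) = 6 + F²
Q*(-21) + d(12) = -181*(-21) + (6 + 12²) = 3801 + (6 + 144) = 3801 + 150 = 3951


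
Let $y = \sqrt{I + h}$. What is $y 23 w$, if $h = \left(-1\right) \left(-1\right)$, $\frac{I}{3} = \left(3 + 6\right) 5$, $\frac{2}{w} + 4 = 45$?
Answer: $\frac{92 \sqrt{34}}{41} \approx 13.084$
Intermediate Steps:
$w = \frac{2}{41}$ ($w = \frac{2}{-4 + 45} = \frac{2}{41} \approx 0.048781$)
$I = 135$ ($I = 3 \left(3 + 6\right) 5 = 3 \cdot 9 \cdot 5 = 3 \cdot 45 = 135$)
$h = 1$
$y = 2 \sqrt{34}$ ($y = \sqrt{135 + 1} = \sqrt{136} = 2 \sqrt{34} \approx 11.662$)
$y 23 w = 2 \sqrt{34} \cdot 23 \cdot \frac{2}{41} = 46 \sqrt{34} \cdot \frac{2}{41} = \frac{92 \sqrt{34}}{41}$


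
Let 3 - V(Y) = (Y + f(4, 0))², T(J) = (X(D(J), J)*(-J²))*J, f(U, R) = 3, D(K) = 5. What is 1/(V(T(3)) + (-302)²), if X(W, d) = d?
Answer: 1/85123 ≈ 1.1748e-5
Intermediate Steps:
T(J) = -J⁴ (T(J) = (J*(-J²))*J = (-J³)*J = -J⁴)
V(Y) = 3 - (3 + Y)² (V(Y) = 3 - (Y + 3)² = 3 - (3 + Y)²)
1/(V(T(3)) + (-302)²) = 1/((3 - (3 - 1*3⁴)²) + (-302)²) = 1/((3 - (3 - 1*81)²) + 91204) = 1/((3 - (3 - 81)²) + 91204) = 1/((3 - 1*(-78)²) + 91204) = 1/((3 - 1*6084) + 91204) = 1/((3 - 6084) + 91204) = 1/(-6081 + 91204) = 1/85123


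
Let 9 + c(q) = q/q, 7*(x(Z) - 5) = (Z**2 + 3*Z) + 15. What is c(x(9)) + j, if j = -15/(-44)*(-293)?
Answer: -4747/44 ≈ -107.89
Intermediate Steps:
x(Z) = 50/7 + Z**2/7 + 3*Z/7 (x(Z) = 5 + ((Z**2 + 3*Z) + 15)/7 = 5 + (15 + Z**2 + 3*Z)/7 = 5 + (15/7 + Z**2/7 + 3*Z/7) = 50/7 + Z**2/7 + 3*Z/7)
c(q) = -8 (c(q) = -9 + q/q = -9 + 1 = -8)
j = -4395/44 (j = -15*(-1/44)*(-293) = (15/44)*(-293) = -4395/44 ≈ -99.886)
c(x(9)) + j = -8 - 4395/44 = -4747/44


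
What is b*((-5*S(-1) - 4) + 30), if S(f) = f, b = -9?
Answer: -279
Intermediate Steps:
b*((-5*S(-1) - 4) + 30) = -9*((-5*(-1) - 4) + 30) = -9*((5 - 4) + 30) = -9*(1 + 30) = -9*31 = -279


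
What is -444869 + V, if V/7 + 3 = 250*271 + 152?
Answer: 30424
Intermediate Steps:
V = 475293 (V = -21 + 7*(250*271 + 152) = -21 + 7*(67750 + 152) = -21 + 7*67902 = -21 + 475314 = 475293)
-444869 + V = -444869 + 475293 = 30424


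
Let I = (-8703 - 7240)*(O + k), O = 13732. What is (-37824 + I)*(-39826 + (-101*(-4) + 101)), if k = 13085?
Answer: 16812922527855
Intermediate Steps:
I = -427543431 (I = (-8703 - 7240)*(13732 + 13085) = -15943*26817 = -427543431)
(-37824 + I)*(-39826 + (-101*(-4) + 101)) = (-37824 - 427543431)*(-39826 + (-101*(-4) + 101)) = -427581255*(-39826 + (404 + 101)) = -427581255*(-39826 + 505) = -427581255*(-39321) = 16812922527855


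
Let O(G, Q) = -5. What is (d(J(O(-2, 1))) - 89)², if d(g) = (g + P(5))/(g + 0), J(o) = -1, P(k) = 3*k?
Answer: 10609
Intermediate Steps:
d(g) = (15 + g)/g (d(g) = (g + 3*5)/(g + 0) = (g + 15)/g = (15 + g)/g)
(d(J(O(-2, 1))) - 89)² = ((15 - 1)/(-1) - 89)² = (-1*14 - 89)² = (-14 - 89)² = (-103)² = 10609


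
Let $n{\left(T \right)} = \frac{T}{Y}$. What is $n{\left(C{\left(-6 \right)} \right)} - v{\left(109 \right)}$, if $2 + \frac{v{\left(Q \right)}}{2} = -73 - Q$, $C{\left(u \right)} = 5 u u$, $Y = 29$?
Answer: $\frac{10852}{29} \approx 374.21$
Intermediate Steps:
$C{\left(u \right)} = 5 u^{2}$
$v{\left(Q \right)} = -150 - 2 Q$ ($v{\left(Q \right)} = -4 + 2 \left(-73 - Q\right) = -4 - \left(146 + 2 Q\right) = -150 - 2 Q$)
$n{\left(T \right)} = \frac{T}{29}$
$n{\left(C{\left(-6 \right)} \right)} - v{\left(109 \right)} = \frac{5 \left(-6\right)^{2}}{29} - \left(-150 - 218\right) = \frac{5 \cdot 36}{29} - \left(-150 - 218\right) = \frac{1}{29} \cdot 180 - -368 = \frac{180}{29} + 368 = \frac{10852}{29}$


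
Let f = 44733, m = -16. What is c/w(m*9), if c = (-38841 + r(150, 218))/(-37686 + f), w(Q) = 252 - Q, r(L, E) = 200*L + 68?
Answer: -8773/2790612 ≈ -0.0031438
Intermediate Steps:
r(L, E) = 68 + 200*L
c = -8773/7047 (c = (-38841 + (68 + 200*150))/(-37686 + 44733) = (-38841 + (68 + 30000))/7047 = (-38841 + 30068)*(1/7047) = -8773*1/7047 = -8773/7047 ≈ -1.2449)
c/w(m*9) = -8773/(7047*(252 - (-16)*9)) = -8773/(7047*(252 - 1*(-144))) = -8773/(7047*(252 + 144)) = -8773/7047/396 = -8773/7047*1/396 = -8773/2790612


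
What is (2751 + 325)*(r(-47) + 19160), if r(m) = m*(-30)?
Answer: 63273320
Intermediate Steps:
r(m) = -30*m
(2751 + 325)*(r(-47) + 19160) = (2751 + 325)*(-30*(-47) + 19160) = 3076*(1410 + 19160) = 3076*20570 = 63273320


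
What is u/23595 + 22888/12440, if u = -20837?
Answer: 7020752/7338045 ≈ 0.95676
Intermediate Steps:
u/23595 + 22888/12440 = -20837/23595 + 22888/12440 = -20837*1/23595 + 22888*(1/12440) = -20837/23595 + 2861/1555 = 7020752/7338045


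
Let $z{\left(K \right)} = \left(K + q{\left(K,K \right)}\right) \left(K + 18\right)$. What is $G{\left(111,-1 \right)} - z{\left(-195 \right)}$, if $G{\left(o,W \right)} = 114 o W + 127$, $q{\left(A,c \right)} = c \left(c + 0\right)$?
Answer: $6683383$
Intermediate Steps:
$q{\left(A,c \right)} = c^{2}$ ($q{\left(A,c \right)} = c c = c^{2}$)
$z{\left(K \right)} = \left(18 + K\right) \left(K + K^{2}\right)$ ($z{\left(K \right)} = \left(K + K^{2}\right) \left(K + 18\right) = \left(K + K^{2}\right) \left(18 + K\right) = \left(18 + K\right) \left(K + K^{2}\right)$)
$G{\left(o,W \right)} = 127 + 114 W o$ ($G{\left(o,W \right)} = 114 W o + 127 = 127 + 114 W o$)
$G{\left(111,-1 \right)} - z{\left(-195 \right)} = \left(127 + 114 \left(-1\right) 111\right) - - 195 \left(18 + \left(-195\right)^{2} + 19 \left(-195\right)\right) = \left(127 - 12654\right) - - 195 \left(18 + 38025 - 3705\right) = -12527 - \left(-195\right) 34338 = -12527 - -6695910 = -12527 + 6695910 = 6683383$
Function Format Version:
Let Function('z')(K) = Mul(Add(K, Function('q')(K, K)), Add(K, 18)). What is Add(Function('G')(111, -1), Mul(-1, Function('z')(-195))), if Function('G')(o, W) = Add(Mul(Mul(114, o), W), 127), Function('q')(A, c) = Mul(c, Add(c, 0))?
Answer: 6683383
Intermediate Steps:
Function('q')(A, c) = Pow(c, 2) (Function('q')(A, c) = Mul(c, c) = Pow(c, 2))
Function('z')(K) = Mul(Add(18, K), Add(K, Pow(K, 2))) (Function('z')(K) = Mul(Add(K, Pow(K, 2)), Add(K, 18)) = Mul(Add(K, Pow(K, 2)), Add(18, K)) = Mul(Add(18, K), Add(K, Pow(K, 2))))
Function('G')(o, W) = Add(127, Mul(114, W, o)) (Function('G')(o, W) = Add(Mul(114, W, o), 127) = Add(127, Mul(114, W, o)))
Add(Function('G')(111, -1), Mul(-1, Function('z')(-195))) = Add(Add(127, Mul(114, -1, 111)), Mul(-1, Mul(-195, Add(18, Pow(-195, 2), Mul(19, -195))))) = Add(Add(127, -12654), Mul(-1, Mul(-195, Add(18, 38025, -3705)))) = Add(-12527, Mul(-1, Mul(-195, 34338))) = Add(-12527, Mul(-1, -6695910)) = Add(-12527, 6695910) = 6683383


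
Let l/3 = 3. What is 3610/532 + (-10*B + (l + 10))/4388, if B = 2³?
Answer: 208003/30716 ≈ 6.7718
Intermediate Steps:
l = 9 (l = 3*3 = 9)
B = 8
3610/532 + (-10*B + (l + 10))/4388 = 3610/532 + (-10*8 + (9 + 10))/4388 = 3610*(1/532) + (-80 + 19)*(1/4388) = 95/14 - 61*1/4388 = 95/14 - 61/4388 = 208003/30716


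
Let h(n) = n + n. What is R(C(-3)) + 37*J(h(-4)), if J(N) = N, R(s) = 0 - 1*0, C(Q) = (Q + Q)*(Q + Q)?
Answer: -296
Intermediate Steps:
C(Q) = 4*Q**2 (C(Q) = (2*Q)*(2*Q) = 4*Q**2)
h(n) = 2*n
R(s) = 0 (R(s) = 0 + 0 = 0)
R(C(-3)) + 37*J(h(-4)) = 0 + 37*(2*(-4)) = 0 + 37*(-8) = 0 - 296 = -296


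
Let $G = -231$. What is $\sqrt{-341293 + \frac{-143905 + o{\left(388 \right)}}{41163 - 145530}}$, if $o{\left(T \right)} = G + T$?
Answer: $\frac{i \sqrt{413056555145929}}{34789} \approx 584.2 i$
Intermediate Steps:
$o{\left(T \right)} = -231 + T$
$\sqrt{-341293 + \frac{-143905 + o{\left(388 \right)}}{41163 - 145530}} = \sqrt{-341293 + \frac{-143905 + \left(-231 + 388\right)}{41163 - 145530}} = \sqrt{-341293 + \frac{-143905 + 157}{-104367}} = \sqrt{-341293 - - \frac{47916}{34789}} = \sqrt{-341293 + \frac{47916}{34789}} = \sqrt{- \frac{11873194261}{34789}} = \frac{i \sqrt{413056555145929}}{34789}$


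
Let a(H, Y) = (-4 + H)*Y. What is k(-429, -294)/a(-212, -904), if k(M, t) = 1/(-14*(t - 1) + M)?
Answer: 1/722672064 ≈ 1.3838e-9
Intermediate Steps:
a(H, Y) = Y*(-4 + H)
k(M, t) = 1/(14 + M - 14*t) (k(M, t) = 1/(-14*(-1 + t) + M) = 1/((14 - 14*t) + M) = 1/(14 + M - 14*t))
k(-429, -294)/a(-212, -904) = 1/((14 - 429 - 14*(-294))*((-904*(-4 - 212)))) = 1/((14 - 429 + 4116)*((-904*(-216)))) = 1/(3701*195264) = (1/3701)*(1/195264) = 1/722672064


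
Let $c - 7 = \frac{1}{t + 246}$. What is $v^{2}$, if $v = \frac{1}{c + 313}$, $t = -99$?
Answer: $\frac{21609}{2212855681} \approx 9.7652 \cdot 10^{-6}$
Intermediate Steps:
$c = \frac{1030}{147}$ ($c = 7 + \frac{1}{-99 + 246} = 7 + \frac{1}{147} = \frac{1030}{147} \approx 7.0068$)
$v = \frac{147}{47041}$ ($v = \frac{1}{\frac{1030}{147} + 313} = \frac{1}{\frac{47041}{147}} = \frac{147}{47041} \approx 0.0031249$)
$v^{2} = \left(\frac{147}{47041}\right)^{2} = \frac{21609}{2212855681}$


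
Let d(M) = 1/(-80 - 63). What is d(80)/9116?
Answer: -1/1303588 ≈ -7.6711e-7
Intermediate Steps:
d(M) = -1/143 (d(M) = 1/(-143) = -1/143)
d(80)/9116 = -1/143/9116 = -1/143*1/9116 = -1/1303588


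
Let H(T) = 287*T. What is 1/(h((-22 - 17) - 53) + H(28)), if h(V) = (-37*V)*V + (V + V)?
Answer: -1/305316 ≈ -3.2753e-6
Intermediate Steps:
h(V) = -37*V**2 + 2*V
1/(h((-22 - 17) - 53) + H(28)) = 1/(((-22 - 17) - 53)*(2 - 37*((-22 - 17) - 53)) + 287*28) = 1/((-39 - 53)*(2 - 37*(-39 - 53)) + 8036) = 1/(-92*(2 - 37*(-92)) + 8036) = 1/(-92*(2 + 3404) + 8036) = 1/(-92*3406 + 8036) = 1/(-313352 + 8036) = 1/(-305316) = -1/305316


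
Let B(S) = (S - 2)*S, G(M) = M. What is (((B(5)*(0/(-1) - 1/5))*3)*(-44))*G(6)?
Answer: 2376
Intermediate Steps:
B(S) = S*(-2 + S) (B(S) = (-2 + S)*S = S*(-2 + S))
(((B(5)*(0/(-1) - 1/5))*3)*(-44))*G(6) = ((((5*(-2 + 5))*(0/(-1) - 1/5))*3)*(-44))*6 = ((((5*3)*(0*(-1) - 1*⅕))*3)*(-44))*6 = (((15*(0 - ⅕))*3)*(-44))*6 = (((15*(-⅕))*3)*(-44))*6 = (-3*3*(-44))*6 = -9*(-44)*6 = 396*6 = 2376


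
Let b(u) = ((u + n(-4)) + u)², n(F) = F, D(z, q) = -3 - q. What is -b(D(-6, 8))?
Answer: -676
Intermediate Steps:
b(u) = (-4 + 2*u)² (b(u) = ((u - 4) + u)² = ((-4 + u) + u)² = (-4 + 2*u)²)
-b(D(-6, 8)) = -4*(-2 + (-3 - 1*8))² = -4*(-2 + (-3 - 8))² = -4*(-2 - 11)² = -4*(-13)² = -4*169 = -1*676 = -676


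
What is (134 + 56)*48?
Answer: 9120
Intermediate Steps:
(134 + 56)*48 = 190*48 = 9120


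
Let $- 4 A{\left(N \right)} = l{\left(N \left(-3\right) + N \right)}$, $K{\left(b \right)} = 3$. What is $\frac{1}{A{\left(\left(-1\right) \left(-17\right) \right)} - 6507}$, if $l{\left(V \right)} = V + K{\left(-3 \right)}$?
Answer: $- \frac{4}{25997} \approx -0.00015386$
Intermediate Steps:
$l{\left(V \right)} = 3 + V$ ($l{\left(V \right)} = V + 3 = 3 + V$)
$A{\left(N \right)} = - \frac{3}{4} + \frac{N}{2}$ ($A{\left(N \right)} = - \frac{3 + \left(N \left(-3\right) + N\right)}{4} = - \frac{3 + \left(- 3 N + N\right)}{4} = - \frac{3 - 2 N}{4} = - \frac{3}{4} + \frac{N}{2}$)
$\frac{1}{A{\left(\left(-1\right) \left(-17\right) \right)} - 6507} = \frac{1}{\left(- \frac{3}{4} + \frac{\left(-1\right) \left(-17\right)}{2}\right) - 6507} = \frac{1}{\left(- \frac{3}{4} + \frac{1}{2} \cdot 17\right) - 6507} = \frac{1}{\left(- \frac{3}{4} + \frac{17}{2}\right) - 6507} = \frac{1}{\frac{31}{4} - 6507} = \frac{1}{- \frac{25997}{4}} = - \frac{4}{25997}$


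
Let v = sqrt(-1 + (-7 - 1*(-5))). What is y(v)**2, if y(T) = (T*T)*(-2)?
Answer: 36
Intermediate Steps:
v = I*sqrt(3) (v = sqrt(-1 + (-7 + 5)) = sqrt(-1 - 2) = sqrt(-3) = I*sqrt(3) ≈ 1.732*I)
y(T) = -2*T**2 (y(T) = T**2*(-2) = -2*T**2)
y(v)**2 = (-2*(I*sqrt(3))**2)**2 = (-2*(-3))**2 = 6**2 = 36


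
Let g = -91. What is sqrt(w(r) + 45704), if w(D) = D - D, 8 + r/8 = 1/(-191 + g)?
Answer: 2*sqrt(11426) ≈ 213.78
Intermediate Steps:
r = -9028/141 (r = -64 + 8/(-191 - 91) = -64 + 8/(-282) = -64 + 8*(-1/282) = -64 - 4/141 = -9028/141 ≈ -64.028)
w(D) = 0
sqrt(w(r) + 45704) = sqrt(0 + 45704) = sqrt(45704) = 2*sqrt(11426)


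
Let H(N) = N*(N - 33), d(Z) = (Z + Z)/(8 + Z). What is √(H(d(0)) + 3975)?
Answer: 5*√159 ≈ 63.048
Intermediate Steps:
d(Z) = 2*Z/(8 + Z) (d(Z) = (2*Z)/(8 + Z) = 2*Z/(8 + Z))
H(N) = N*(-33 + N)
√(H(d(0)) + 3975) = √((2*0/(8 + 0))*(-33 + 2*0/(8 + 0)) + 3975) = √((2*0/8)*(-33 + 2*0/8) + 3975) = √((2*0*(⅛))*(-33 + 2*0*(⅛)) + 3975) = √(0*(-33 + 0) + 3975) = √(0*(-33) + 3975) = √(0 + 3975) = √3975 = 5*√159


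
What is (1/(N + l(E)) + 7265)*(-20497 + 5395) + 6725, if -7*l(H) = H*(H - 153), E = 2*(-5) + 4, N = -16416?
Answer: -706198790412/6437 ≈ -1.0971e+8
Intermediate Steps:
E = -6 (E = -10 + 4 = -6)
l(H) = -H*(-153 + H)/7 (l(H) = -H*(H - 153)/7 = -H*(-153 + H)/7)
(1/(N + l(E)) + 7265)*(-20497 + 5395) + 6725 = (1/(-16416 + (⅐)*(-6)*(153 - 1*(-6))) + 7265)*(-20497 + 5395) + 6725 = (1/(-16416 + (⅐)*(-6)*(153 + 6)) + 7265)*(-15102) + 6725 = (1/(-16416 + (⅐)*(-6)*159) + 7265)*(-15102) + 6725 = (1/(-16416 - 954/7) + 7265)*(-15102) + 6725 = (1/(-115866/7) + 7265)*(-15102) + 6725 = (-7/115866 + 7265)*(-15102) + 6725 = (841766483/115866)*(-15102) + 6725 = -706242079237/6437 + 6725 = -706198790412/6437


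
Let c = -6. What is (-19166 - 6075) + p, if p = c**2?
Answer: -25205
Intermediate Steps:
p = 36 (p = (-6)**2 = 36)
(-19166 - 6075) + p = (-19166 - 6075) + 36 = -25241 + 36 = -25205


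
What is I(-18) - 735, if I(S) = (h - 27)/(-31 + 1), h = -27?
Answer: -3666/5 ≈ -733.20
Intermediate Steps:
I(S) = 9/5 (I(S) = (-27 - 27)/(-31 + 1) = -54/(-30) = -54*(-1/30) = 9/5)
I(-18) - 735 = 9/5 - 735 = -3666/5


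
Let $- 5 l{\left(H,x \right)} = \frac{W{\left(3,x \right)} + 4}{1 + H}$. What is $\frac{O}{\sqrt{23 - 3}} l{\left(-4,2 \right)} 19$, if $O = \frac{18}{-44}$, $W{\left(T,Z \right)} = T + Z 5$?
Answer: $- \frac{969 \sqrt{5}}{1100} \approx -1.9698$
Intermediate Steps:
$W{\left(T,Z \right)} = T + 5 Z$
$l{\left(H,x \right)} = - \frac{7 + 5 x}{5 \left(1 + H\right)}$ ($l{\left(H,x \right)} = - \frac{\left(\left(3 + 5 x\right) + 4\right) \frac{1}{1 + H}}{5} = - \frac{\left(7 + 5 x\right) \frac{1}{1 + H}}{5} = - \frac{\frac{1}{1 + H} \left(7 + 5 x\right)}{5} = - \frac{7 + 5 x}{5 \left(1 + H\right)}$)
$O = - \frac{9}{22}$ ($O = 18 \left(- \frac{1}{44}\right) = - \frac{9}{22} \approx -0.40909$)
$\frac{O}{\sqrt{23 - 3}} l{\left(-4,2 \right)} 19 = - \frac{9}{22 \sqrt{23 - 3}} \frac{- \frac{7}{5} - 2}{1 - 4} \cdot 19 = - \frac{9}{22 \sqrt{20}} \frac{- \frac{7}{5} - 2}{-3} \cdot 19 = - \frac{9}{22 \cdot 2 \sqrt{5}} \left(\left(- \frac{1}{3}\right) \left(- \frac{17}{5}\right)\right) 19 = - \frac{9 \frac{\sqrt{5}}{10}}{22} \cdot \frac{17}{15} \cdot 19 = - \frac{9 \sqrt{5}}{220} \cdot \frac{17}{15} \cdot 19 = - \frac{51 \sqrt{5}}{1100} \cdot 19 = - \frac{969 \sqrt{5}}{1100}$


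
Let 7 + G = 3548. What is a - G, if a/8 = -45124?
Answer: -364533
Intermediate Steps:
a = -360992 (a = 8*(-45124) = -360992)
G = 3541 (G = -7 + 3548 = 3541)
a - G = -360992 - 1*3541 = -360992 - 3541 = -364533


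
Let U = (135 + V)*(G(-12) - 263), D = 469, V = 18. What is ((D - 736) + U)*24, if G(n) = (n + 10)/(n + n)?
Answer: -971838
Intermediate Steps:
G(n) = (10 + n)/(2*n) (G(n) = (10 + n)/((2*n)) = (10 + n)*(1/(2*n)) = (10 + n)/(2*n))
U = -160905/4 (U = (135 + 18)*((½)*(10 - 12)/(-12) - 263) = 153*((½)*(-1/12)*(-2) - 263) = 153*(1/12 - 263) = 153*(-3155/12) = -160905/4 ≈ -40226.)
((D - 736) + U)*24 = ((469 - 736) - 160905/4)*24 = (-267 - 160905/4)*24 = -161973/4*24 = -971838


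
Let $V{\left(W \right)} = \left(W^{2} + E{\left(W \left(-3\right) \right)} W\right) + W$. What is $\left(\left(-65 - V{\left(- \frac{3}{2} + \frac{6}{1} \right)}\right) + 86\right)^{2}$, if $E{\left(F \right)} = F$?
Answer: $3249$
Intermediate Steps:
$V{\left(W \right)} = W - 2 W^{2}$ ($V{\left(W \right)} = \left(W^{2} + W \left(-3\right) W\right) + W = \left(W^{2} + - 3 W W\right) + W = \left(W^{2} - 3 W^{2}\right) + W = - 2 W^{2} + W = W - 2 W^{2}$)
$\left(\left(-65 - V{\left(- \frac{3}{2} + \frac{6}{1} \right)}\right) + 86\right)^{2} = \left(\left(-65 - \left(- \frac{3}{2} + \frac{6}{1}\right) \left(1 - 2 \left(- \frac{3}{2} + \frac{6}{1}\right)\right)\right) + 86\right)^{2} = \left(\left(-65 - \left(\left(-3\right) \frac{1}{2} + 6 \cdot 1\right) \left(1 - 2 \left(\left(-3\right) \frac{1}{2} + 6 \cdot 1\right)\right)\right) + 86\right)^{2} = \left(\left(-65 - \left(- \frac{3}{2} + 6\right) \left(1 - 2 \left(- \frac{3}{2} + 6\right)\right)\right) + 86\right)^{2} = \left(\left(-65 - \frac{9 \left(1 - 9\right)}{2}\right) + 86\right)^{2} = \left(\left(-65 - \frac{9}{2} \left(-8\right)\right) + 86\right)^{2} = \left(\left(-65 - -36\right) + 86\right)^{2} = \left(\left(-65 + 36\right) + 86\right)^{2} = \left(-29 + 86\right)^{2} = 57^{2} = 3249$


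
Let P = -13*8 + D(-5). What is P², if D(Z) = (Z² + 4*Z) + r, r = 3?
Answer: 9216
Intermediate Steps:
D(Z) = 3 + Z² + 4*Z (D(Z) = (Z² + 4*Z) + 3 = 3 + Z² + 4*Z)
P = -96 (P = -13*8 + (3 + (-5)² + 4*(-5)) = -104 + (3 + 25 - 20) = -104 + 8 = -96)
P² = (-96)² = 9216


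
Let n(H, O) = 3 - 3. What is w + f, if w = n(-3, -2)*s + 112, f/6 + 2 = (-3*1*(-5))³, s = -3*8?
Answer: 20350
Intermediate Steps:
n(H, O) = 0
s = -24
f = 20238 (f = -12 + 6*(-3*1*(-5))³ = -12 + 6*(-3*(-5))³ = -12 + 6*15³ = -12 + 6*3375 = -12 + 20250 = 20238)
w = 112 (w = 0*(-24) + 112 = 0 + 112 = 112)
w + f = 112 + 20238 = 20350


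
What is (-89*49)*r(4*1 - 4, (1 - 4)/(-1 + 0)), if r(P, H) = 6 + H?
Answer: -39249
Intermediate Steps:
(-89*49)*r(4*1 - 4, (1 - 4)/(-1 + 0)) = (-89*49)*(6 + (1 - 4)/(-1 + 0)) = -4361*(6 - 3/(-1)) = -4361*(6 - 3*(-1)) = -4361*(6 + 3) = -4361*9 = -39249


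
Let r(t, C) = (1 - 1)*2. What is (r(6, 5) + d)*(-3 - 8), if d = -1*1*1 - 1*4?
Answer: 55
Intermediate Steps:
r(t, C) = 0 (r(t, C) = 0*2 = 0)
d = -5 (d = -1*1 - 4 = -1 - 4 = -5)
(r(6, 5) + d)*(-3 - 8) = (0 - 5)*(-3 - 8) = -5*(-11) = 55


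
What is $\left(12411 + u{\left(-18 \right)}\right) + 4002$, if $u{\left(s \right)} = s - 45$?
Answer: $16350$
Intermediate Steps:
$u{\left(s \right)} = -45 + s$ ($u{\left(s \right)} = s - 45 = -45 + s$)
$\left(12411 + u{\left(-18 \right)}\right) + 4002 = \left(12411 - 63\right) + 4002 = 12348 + 4002 = 16350$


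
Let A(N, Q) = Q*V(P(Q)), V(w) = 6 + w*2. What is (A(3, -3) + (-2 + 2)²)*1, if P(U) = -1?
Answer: -12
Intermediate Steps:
V(w) = 6 + 2*w
A(N, Q) = 4*Q (A(N, Q) = Q*(6 + 2*(-1)) = Q*(6 - 2) = Q*4 = 4*Q)
(A(3, -3) + (-2 + 2)²)*1 = (4*(-3) + (-2 + 2)²)*1 = (-12 + 0²)*1 = (-12 + 0)*1 = -12*1 = -12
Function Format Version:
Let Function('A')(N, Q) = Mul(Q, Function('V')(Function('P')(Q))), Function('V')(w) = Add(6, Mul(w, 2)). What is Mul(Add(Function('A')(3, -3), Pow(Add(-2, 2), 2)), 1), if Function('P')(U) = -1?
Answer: -12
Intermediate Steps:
Function('V')(w) = Add(6, Mul(2, w))
Function('A')(N, Q) = Mul(4, Q) (Function('A')(N, Q) = Mul(Q, Add(6, Mul(2, -1))) = Mul(Q, Add(6, -2)) = Mul(Q, 4) = Mul(4, Q))
Mul(Add(Function('A')(3, -3), Pow(Add(-2, 2), 2)), 1) = Mul(Add(Mul(4, -3), Pow(Add(-2, 2), 2)), 1) = Mul(Add(-12, Pow(0, 2)), 1) = Mul(Add(-12, 0), 1) = Mul(-12, 1) = -12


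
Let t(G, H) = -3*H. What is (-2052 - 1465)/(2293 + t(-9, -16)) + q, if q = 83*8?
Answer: 1550907/2341 ≈ 662.50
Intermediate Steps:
q = 664
(-2052 - 1465)/(2293 + t(-9, -16)) + q = (-2052 - 1465)/(2293 - 3*(-16)) + 664 = -3517/(2293 + 48) + 664 = -3517/2341 + 664 = 1550907/2341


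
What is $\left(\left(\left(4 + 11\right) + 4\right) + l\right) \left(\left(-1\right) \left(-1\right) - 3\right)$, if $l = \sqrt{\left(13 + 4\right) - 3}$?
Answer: $-38 - 2 \sqrt{14} \approx -45.483$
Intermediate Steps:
$l = \sqrt{14}$ ($l = \sqrt{17 - 3} = \sqrt{14} \approx 3.7417$)
$\left(\left(\left(4 + 11\right) + 4\right) + l\right) \left(\left(-1\right) \left(-1\right) - 3\right) = \left(\left(\left(4 + 11\right) + 4\right) + \sqrt{14}\right) \left(\left(-1\right) \left(-1\right) - 3\right) = \left(\left(15 + 4\right) + \sqrt{14}\right) \left(1 - 3\right) = \left(19 + \sqrt{14}\right) \left(-2\right) = -38 - 2 \sqrt{14}$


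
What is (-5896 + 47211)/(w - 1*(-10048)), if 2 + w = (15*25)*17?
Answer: 41315/16421 ≈ 2.5160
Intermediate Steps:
w = 6373 (w = -2 + (15*25)*17 = -2 + 375*17 = -2 + 6375 = 6373)
(-5896 + 47211)/(w - 1*(-10048)) = (-5896 + 47211)/(6373 - 1*(-10048)) = 41315/(6373 + 10048) = 41315/16421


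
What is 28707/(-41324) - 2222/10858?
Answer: -201761267/224347996 ≈ -0.89932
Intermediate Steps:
28707/(-41324) - 2222/10858 = 28707*(-1/41324) - 2222*1/10858 = -28707/41324 - 1111/5429 = -201761267/224347996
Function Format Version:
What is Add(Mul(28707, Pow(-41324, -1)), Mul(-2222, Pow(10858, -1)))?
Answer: Rational(-201761267, 224347996) ≈ -0.89932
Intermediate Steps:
Add(Mul(28707, Pow(-41324, -1)), Mul(-2222, Pow(10858, -1))) = Add(Mul(28707, Rational(-1, 41324)), Mul(-2222, Rational(1, 10858))) = Add(Rational(-28707, 41324), Rational(-1111, 5429)) = Rational(-201761267, 224347996)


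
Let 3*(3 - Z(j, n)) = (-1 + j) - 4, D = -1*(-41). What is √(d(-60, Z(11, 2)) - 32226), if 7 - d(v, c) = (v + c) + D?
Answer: I*√32201 ≈ 179.45*I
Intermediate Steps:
D = 41
Z(j, n) = 14/3 - j/3 (Z(j, n) = 3 - ((-1 + j) - 4)/3 = 3 - (-5 + j)/3 = 3 + (5/3 - j/3) = 14/3 - j/3)
d(v, c) = -34 - c - v (d(v, c) = 7 - ((v + c) + 41) = 7 - ((c + v) + 41) = 7 - (41 + c + v) = 7 + (-41 - c - v) = -34 - c - v)
√(d(-60, Z(11, 2)) - 32226) = √((-34 - (14/3 - ⅓*11) - 1*(-60)) - 32226) = √((-34 - (14/3 - 11/3) + 60) - 32226) = √((-34 - 1*1 + 60) - 32226) = √((-34 - 1 + 60) - 32226) = √(25 - 32226) = √(-32201) = I*√32201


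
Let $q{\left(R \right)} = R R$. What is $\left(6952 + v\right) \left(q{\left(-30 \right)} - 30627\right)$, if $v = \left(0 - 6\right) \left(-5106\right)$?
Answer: $-1117378476$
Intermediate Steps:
$q{\left(R \right)} = R^{2}$
$v = 30636$ ($v = \left(0 - 6\right) \left(-5106\right) = \left(-6\right) \left(-5106\right) = 30636$)
$\left(6952 + v\right) \left(q{\left(-30 \right)} - 30627\right) = \left(6952 + 30636\right) \left(\left(-30\right)^{2} - 30627\right) = 37588 \left(900 - 30627\right) = 37588 \left(-29727\right) = -1117378476$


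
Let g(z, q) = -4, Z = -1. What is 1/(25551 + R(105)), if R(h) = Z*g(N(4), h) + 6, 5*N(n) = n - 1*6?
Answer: 1/25561 ≈ 3.9122e-5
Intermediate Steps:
N(n) = -6/5 + n/5 (N(n) = (n - 1*6)/5 = (n - 6)/5 = (-6 + n)/5 = -6/5 + n/5)
R(h) = 10 (R(h) = -1*(-4) + 6 = 4 + 6 = 10)
1/(25551 + R(105)) = 1/(25551 + 10) = 1/25561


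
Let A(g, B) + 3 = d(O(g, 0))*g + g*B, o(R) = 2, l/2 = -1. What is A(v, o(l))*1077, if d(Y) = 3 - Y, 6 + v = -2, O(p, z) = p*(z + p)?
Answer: 505113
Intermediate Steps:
l = -2 (l = 2*(-1) = -2)
O(p, z) = p*(p + z)
v = -8 (v = -6 - 2 = -8)
A(g, B) = -3 + B*g + g*(3 - g²) (A(g, B) = -3 + ((3 - g*(g + 0))*g + g*B) = -3 + ((3 - g*g)*g + B*g) = -3 + ((3 - g²)*g + B*g) = -3 + (g*(3 - g²) + B*g) = -3 + (B*g + g*(3 - g²)) = -3 + B*g + g*(3 - g²))
A(v, o(l))*1077 = (-3 + 2*(-8) - 1*(-8)*(-3 + (-8)²))*1077 = (-3 - 16 - 1*(-8)*(-3 + 64))*1077 = (-3 - 16 - 1*(-8)*61)*1077 = (-3 - 16 + 488)*1077 = 469*1077 = 505113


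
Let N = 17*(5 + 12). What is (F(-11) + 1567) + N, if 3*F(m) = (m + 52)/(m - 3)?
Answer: 77911/42 ≈ 1855.0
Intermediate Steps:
F(m) = (52 + m)/(3*(-3 + m)) (F(m) = ((m + 52)/(m - 3))/3 = ((52 + m)/(-3 + m))/3 = (52 + m)/(3*(-3 + m)))
N = 289 (N = 17*17 = 289)
(F(-11) + 1567) + N = ((52 - 11)/(3*(-3 - 11)) + 1567) + 289 = ((⅓)*41/(-14) + 1567) + 289 = ((⅓)*(-1/14)*41 + 1567) + 289 = (-41/42 + 1567) + 289 = 65773/42 + 289 = 77911/42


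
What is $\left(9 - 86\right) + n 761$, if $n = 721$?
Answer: $548604$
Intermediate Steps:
$\left(9 - 86\right) + n 761 = \left(9 - 86\right) + 721 \cdot 761 = -77 + 548681 = 548604$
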